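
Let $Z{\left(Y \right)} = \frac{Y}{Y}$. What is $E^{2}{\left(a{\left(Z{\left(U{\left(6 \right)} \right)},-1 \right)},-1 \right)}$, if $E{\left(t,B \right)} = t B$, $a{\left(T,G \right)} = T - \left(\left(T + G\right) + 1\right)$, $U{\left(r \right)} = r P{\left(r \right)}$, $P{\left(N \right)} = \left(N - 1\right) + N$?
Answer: $0$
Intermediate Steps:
$P{\left(N \right)} = -1 + 2 N$ ($P{\left(N \right)} = \left(-1 + N\right) + N = -1 + 2 N$)
$U{\left(r \right)} = r \left(-1 + 2 r\right)$
$Z{\left(Y \right)} = 1$
$a{\left(T,G \right)} = -1 - G$ ($a{\left(T,G \right)} = T - \left(\left(G + T\right) + 1\right) = T - \left(1 + G + T\right) = -1 - G$)
$E{\left(t,B \right)} = B t$
$E^{2}{\left(a{\left(Z{\left(U{\left(6 \right)} \right)},-1 \right)},-1 \right)} = \left(- (-1 - -1)\right)^{2} = \left(- (-1 + 1)\right)^{2} = \left(\left(-1\right) 0\right)^{2} = 0^{2} = 0$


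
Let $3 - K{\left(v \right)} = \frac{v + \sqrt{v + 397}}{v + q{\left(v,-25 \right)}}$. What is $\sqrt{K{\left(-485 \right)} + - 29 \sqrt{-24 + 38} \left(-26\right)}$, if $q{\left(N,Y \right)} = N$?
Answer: $\frac{\sqrt{2352250 + 709438600 \sqrt{14} + 1940 i \sqrt{22}}}{970} \approx 53.139 + 9.0998 \cdot 10^{-5} i$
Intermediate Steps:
$K{\left(v \right)} = 3 - \frac{v + \sqrt{397 + v}}{2 v}$ ($K{\left(v \right)} = 3 - \frac{v + \sqrt{v + 397}}{v + v} = 3 - \frac{v + \sqrt{397 + v}}{2 v}$)
$\sqrt{K{\left(-485 \right)} + - 29 \sqrt{-24 + 38} \left(-26\right)} = \sqrt{\frac{- \sqrt{397 - 485} + 5 \left(-485\right)}{2 \left(-485\right)} + - 29 \sqrt{-24 + 38} \left(-26\right)} = \sqrt{\frac{1}{2} \left(- \frac{1}{485}\right) \left(- \sqrt{-88} - 2425\right) + - 29 \sqrt{14} \left(-26\right)} = \sqrt{\frac{1}{2} \left(- \frac{1}{485}\right) \left(- 2 i \sqrt{22} - 2425\right) + 754 \sqrt{14}} = \sqrt{\frac{1}{2} \left(- \frac{1}{485}\right) \left(-2425 - 2 i \sqrt{22}\right) + 754 \sqrt{14}} = \sqrt{\left(\frac{5}{2} + \frac{i \sqrt{22}}{485}\right) + 754 \sqrt{14}} = \sqrt{\frac{5}{2} + 754 \sqrt{14} + \frac{i \sqrt{22}}{485}}$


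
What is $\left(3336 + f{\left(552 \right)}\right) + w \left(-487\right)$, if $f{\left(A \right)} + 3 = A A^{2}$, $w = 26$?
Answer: $168187279$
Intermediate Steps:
$f{\left(A \right)} = -3 + A^{3}$ ($f{\left(A \right)} = -3 + A A^{2} = -3 + A^{3}$)
$\left(3336 + f{\left(552 \right)}\right) + w \left(-487\right) = \left(3336 - \left(3 - 552^{3}\right)\right) + 26 \left(-487\right) = \left(3336 + \left(-3 + 168196608\right)\right) - 12662 = \left(3336 + 168196605\right) - 12662 = 168199941 - 12662 = 168187279$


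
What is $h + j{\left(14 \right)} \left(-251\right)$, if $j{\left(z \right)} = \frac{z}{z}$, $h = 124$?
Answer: $-127$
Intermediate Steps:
$j{\left(z \right)} = 1$
$h + j{\left(14 \right)} \left(-251\right) = 124 + 1 \left(-251\right) = 124 - 251 = -127$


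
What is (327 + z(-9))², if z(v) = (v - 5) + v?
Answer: 92416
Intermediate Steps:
z(v) = -5 + 2*v (z(v) = (-5 + v) + v = -5 + 2*v)
(327 + z(-9))² = (327 + (-5 + 2*(-9)))² = (327 + (-5 - 18))² = (327 - 23)² = 304² = 92416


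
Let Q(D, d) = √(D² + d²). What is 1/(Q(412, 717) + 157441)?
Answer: 157441/24786984648 - √683833/24786984648 ≈ 6.3184e-6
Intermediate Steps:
1/(Q(412, 717) + 157441) = 1/(√(412² + 717²) + 157441) = 1/(√(169744 + 514089) + 157441) = 1/(√683833 + 157441) = 1/(157441 + √683833)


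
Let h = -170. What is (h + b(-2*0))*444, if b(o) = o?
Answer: -75480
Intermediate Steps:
(h + b(-2*0))*444 = (-170 - 2*0)*444 = (-170 + 0)*444 = -170*444 = -75480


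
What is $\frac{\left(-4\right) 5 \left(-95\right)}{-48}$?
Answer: $- \frac{475}{12} \approx -39.583$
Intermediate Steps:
$\frac{\left(-4\right) 5 \left(-95\right)}{-48} = \left(-20\right) \left(-95\right) \left(- \frac{1}{48}\right) = 1900 \left(- \frac{1}{48}\right) = - \frac{475}{12}$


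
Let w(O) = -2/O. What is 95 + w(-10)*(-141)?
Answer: 334/5 ≈ 66.800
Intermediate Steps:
95 + w(-10)*(-141) = 95 - 2/(-10)*(-141) = 95 - 2*(-1/10)*(-141) = 95 + (1/5)*(-141) = 95 - 141/5 = 334/5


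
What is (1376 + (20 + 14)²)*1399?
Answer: 3542268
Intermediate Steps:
(1376 + (20 + 14)²)*1399 = (1376 + 34²)*1399 = (1376 + 1156)*1399 = 2532*1399 = 3542268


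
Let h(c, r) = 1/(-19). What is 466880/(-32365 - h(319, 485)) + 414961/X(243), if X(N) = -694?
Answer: -130664953627/213382098 ≈ -612.35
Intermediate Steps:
h(c, r) = -1/19
466880/(-32365 - h(319, 485)) + 414961/X(243) = 466880/(-32365 - 1*(-1/19)) + 414961/(-694) = 466880/(-32365 + 1/19) + 414961*(-1/694) = 466880/(-614934/19) - 414961/694 = 466880*(-19/614934) - 414961/694 = -4435360/307467 - 414961/694 = -130664953627/213382098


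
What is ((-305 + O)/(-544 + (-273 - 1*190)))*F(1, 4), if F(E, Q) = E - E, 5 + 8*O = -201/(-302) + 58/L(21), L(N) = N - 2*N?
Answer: 0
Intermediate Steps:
L(N) = -N
O = -45005/50736 (O = -5/8 + (-201/(-302) + 58/((-1*21)))/8 = -5/8 + (-201*(-1/302) + 58/(-21))/8 = -5/8 + (201/302 + 58*(-1/21))/8 = -5/8 + (201/302 - 58/21)/8 = -5/8 + (⅛)*(-13295/6342) = -5/8 - 13295/50736 = -45005/50736 ≈ -0.88704)
F(E, Q) = 0
((-305 + O)/(-544 + (-273 - 1*190)))*F(1, 4) = ((-305 - 45005/50736)/(-544 + (-273 - 1*190)))*0 = -15519485/(50736*(-544 + (-273 - 190)))*0 = -15519485/(50736*(-544 - 463))*0 = -15519485/50736/(-1007)*0 = -15519485/50736*(-1/1007)*0 = (816815/2689008)*0 = 0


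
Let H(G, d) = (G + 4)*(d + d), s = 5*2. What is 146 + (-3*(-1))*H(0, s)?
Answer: 386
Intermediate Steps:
s = 10
H(G, d) = 2*d*(4 + G) (H(G, d) = (4 + G)*(2*d) = 2*d*(4 + G))
146 + (-3*(-1))*H(0, s) = 146 + (-3*(-1))*(2*10*(4 + 0)) = 146 + 3*(2*10*4) = 146 + 3*80 = 146 + 240 = 386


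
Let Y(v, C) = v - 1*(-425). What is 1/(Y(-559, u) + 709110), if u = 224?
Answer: 1/708976 ≈ 1.4105e-6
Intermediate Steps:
Y(v, C) = 425 + v (Y(v, C) = v + 425 = 425 + v)
1/(Y(-559, u) + 709110) = 1/((425 - 559) + 709110) = 1/(-134 + 709110) = 1/708976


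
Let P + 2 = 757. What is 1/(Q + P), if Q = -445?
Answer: 1/310 ≈ 0.0032258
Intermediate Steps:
P = 755 (P = -2 + 757 = 755)
1/(Q + P) = 1/(-445 + 755) = 1/310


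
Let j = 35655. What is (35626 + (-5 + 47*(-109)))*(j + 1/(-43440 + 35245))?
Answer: 8911293696552/8195 ≈ 1.0874e+9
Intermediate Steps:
(35626 + (-5 + 47*(-109)))*(j + 1/(-43440 + 35245)) = (35626 + (-5 + 47*(-109)))*(35655 + 1/(-43440 + 35245)) = (35626 + (-5 - 5123))*(35655 + 1/(-8195)) = (35626 - 5128)*(35655 - 1/8195) = 30498*(292192724/8195) = 8911293696552/8195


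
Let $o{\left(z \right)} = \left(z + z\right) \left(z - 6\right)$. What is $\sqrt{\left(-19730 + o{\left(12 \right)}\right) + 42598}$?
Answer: $2 \sqrt{5753} \approx 151.7$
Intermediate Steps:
$o{\left(z \right)} = 2 z \left(-6 + z\right)$
$\sqrt{\left(-19730 + o{\left(12 \right)}\right) + 42598} = \sqrt{\left(-19730 + 2 \cdot 12 \left(-6 + 12\right)\right) + 42598} = \sqrt{\left(-19730 + 2 \cdot 12 \cdot 6\right) + 42598} = \sqrt{\left(-19730 + 144\right) + 42598} = \sqrt{-19586 + 42598} = \sqrt{23012} = 2 \sqrt{5753}$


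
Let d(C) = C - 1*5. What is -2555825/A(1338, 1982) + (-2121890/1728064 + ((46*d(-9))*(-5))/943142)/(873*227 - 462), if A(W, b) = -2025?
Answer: 40973060214408208709/32463274027493088 ≈ 1262.1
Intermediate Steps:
d(C) = -5 + C (d(C) = C - 5 = -5 + C)
-2555825/A(1338, 1982) + (-2121890/1728064 + ((46*d(-9))*(-5))/943142)/(873*227 - 462) = -2555825/(-2025) + (-2121890/1728064 + ((46*(-5 - 9))*(-5))/943142)/(873*227 - 462) = -2555825*(-1/2025) + (-2121890*1/1728064 + ((46*(-14))*(-5))*(1/943142))/(198171 - 462) = 102233/81 + (-15835/12896 - 644*(-5)*(1/943142))/197709 = 102233/81 + (-15835/12896 + 3220*(1/943142))*(1/197709) = 102233/81 + (-15835/12896 + 1610/471571)*(1/197709) = 102233/81 - 7446564225/6081379616*1/197709 = 102233/81 - 2482188075/400781160833248 = 40973060214408208709/32463274027493088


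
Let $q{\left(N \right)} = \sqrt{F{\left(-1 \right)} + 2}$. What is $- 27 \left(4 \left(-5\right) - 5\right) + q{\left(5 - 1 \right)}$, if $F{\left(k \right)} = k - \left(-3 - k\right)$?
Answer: $675 + \sqrt{3} \approx 676.73$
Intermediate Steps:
$F{\left(k \right)} = 3 + 2 k$ ($F{\left(k \right)} = k + \left(3 + k\right) = 3 + 2 k$)
$q{\left(N \right)} = \sqrt{3}$ ($q{\left(N \right)} = \sqrt{\left(3 + 2 \left(-1\right)\right) + 2} = \sqrt{\left(3 - 2\right) + 2} = \sqrt{1 + 2} = \sqrt{3}$)
$- 27 \left(4 \left(-5\right) - 5\right) + q{\left(5 - 1 \right)} = - 27 \left(4 \left(-5\right) - 5\right) + \sqrt{3} = - 27 \left(-20 - 5\right) + \sqrt{3} = \left(-27\right) \left(-25\right) + \sqrt{3} = 675 + \sqrt{3}$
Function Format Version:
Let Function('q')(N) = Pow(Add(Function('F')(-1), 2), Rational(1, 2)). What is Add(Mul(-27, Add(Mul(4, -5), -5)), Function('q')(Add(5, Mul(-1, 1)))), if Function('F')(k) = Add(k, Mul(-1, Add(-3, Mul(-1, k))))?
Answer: Add(675, Pow(3, Rational(1, 2))) ≈ 676.73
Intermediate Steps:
Function('F')(k) = Add(3, Mul(2, k)) (Function('F')(k) = Add(k, Add(3, k)) = Add(3, Mul(2, k)))
Function('q')(N) = Pow(3, Rational(1, 2)) (Function('q')(N) = Pow(Add(Add(3, Mul(2, -1)), 2), Rational(1, 2)) = Pow(Add(Add(3, -2), 2), Rational(1, 2)) = Pow(Add(1, 2), Rational(1, 2)) = Pow(3, Rational(1, 2)))
Add(Mul(-27, Add(Mul(4, -5), -5)), Function('q')(Add(5, Mul(-1, 1)))) = Add(Mul(-27, Add(Mul(4, -5), -5)), Pow(3, Rational(1, 2))) = Add(Mul(-27, Add(-20, -5)), Pow(3, Rational(1, 2))) = Add(Mul(-27, -25), Pow(3, Rational(1, 2))) = Add(675, Pow(3, Rational(1, 2)))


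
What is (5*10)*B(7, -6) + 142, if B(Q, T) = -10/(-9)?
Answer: 1778/9 ≈ 197.56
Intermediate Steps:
B(Q, T) = 10/9 (B(Q, T) = -10*(-⅑) = 10/9)
(5*10)*B(7, -6) + 142 = (5*10)*(10/9) + 142 = 50*(10/9) + 142 = 500/9 + 142 = 1778/9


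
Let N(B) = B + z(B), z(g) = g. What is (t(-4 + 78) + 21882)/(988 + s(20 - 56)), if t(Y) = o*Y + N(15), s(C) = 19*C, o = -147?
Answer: 5517/152 ≈ 36.296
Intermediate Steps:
N(B) = 2*B (N(B) = B + B = 2*B)
t(Y) = 30 - 147*Y (t(Y) = -147*Y + 2*15 = -147*Y + 30 = 30 - 147*Y)
(t(-4 + 78) + 21882)/(988 + s(20 - 56)) = ((30 - 147*(-4 + 78)) + 21882)/(988 + 19*(20 - 56)) = ((30 - 147*74) + 21882)/(988 + 19*(-36)) = ((30 - 10878) + 21882)/(988 - 684) = (-10848 + 21882)/304 = 11034*(1/304) = 5517/152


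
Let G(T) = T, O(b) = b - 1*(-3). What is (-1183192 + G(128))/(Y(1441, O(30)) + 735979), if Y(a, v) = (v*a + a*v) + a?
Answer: -591532/416263 ≈ -1.4211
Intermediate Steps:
O(b) = 3 + b (O(b) = b + 3 = 3 + b)
Y(a, v) = a + 2*a*v (Y(a, v) = (a*v + a*v) + a = 2*a*v + a = a + 2*a*v)
(-1183192 + G(128))/(Y(1441, O(30)) + 735979) = (-1183192 + 128)/(1441*(1 + 2*(3 + 30)) + 735979) = -1183064/(1441*(1 + 2*33) + 735979) = -1183064/(1441*(1 + 66) + 735979) = -1183064/(1441*67 + 735979) = -1183064/(96547 + 735979) = -1183064/832526 = -1183064*1/832526 = -591532/416263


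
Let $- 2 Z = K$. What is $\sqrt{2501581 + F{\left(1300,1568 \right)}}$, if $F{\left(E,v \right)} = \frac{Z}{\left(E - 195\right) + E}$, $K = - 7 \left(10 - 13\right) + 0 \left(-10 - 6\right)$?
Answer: $\frac{\sqrt{57876828073090}}{4810} \approx 1581.6$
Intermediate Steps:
$K = 21$ ($K = \left(-7\right) \left(-3\right) + 0 \left(-16\right) = 21 + 0 = 21$)
$Z = - \frac{21}{2}$ ($Z = \left(- \frac{1}{2}\right) 21 = - \frac{21}{2} \approx -10.5$)
$F{\left(E,v \right)} = - \frac{21}{2 \left(-195 + 2 E\right)}$ ($F{\left(E,v \right)} = - \frac{21}{2 \left(\left(E - 195\right) + E\right)} = - \frac{21}{2 \left(\left(-195 + E\right) + E\right)} = - \frac{21}{2 \left(-195 + 2 E\right)}$)
$\sqrt{2501581 + F{\left(1300,1568 \right)}} = \sqrt{2501581 - \frac{21}{-390 + 4 \cdot 1300}} = \sqrt{2501581 - \frac{21}{-390 + 5200}} = \sqrt{2501581 - \frac{21}{4810}} = \sqrt{\frac{12032604589}{4810}} = \frac{\sqrt{57876828073090}}{4810}$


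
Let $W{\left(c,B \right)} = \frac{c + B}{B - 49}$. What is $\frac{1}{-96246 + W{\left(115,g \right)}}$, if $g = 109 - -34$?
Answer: $- \frac{47}{4523433} \approx -1.039 \cdot 10^{-5}$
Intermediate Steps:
$g = 143$ ($g = 109 + 34 = 143$)
$W{\left(c,B \right)} = \frac{B + c}{-49 + B}$
$\frac{1}{-96246 + W{\left(115,g \right)}} = \frac{1}{-96246 + \frac{143 + 115}{-49 + 143}} = \frac{1}{-96246 + \frac{1}{94} \cdot 258} = \frac{1}{-96246 + \frac{129}{47}} = \frac{1}{- \frac{4523433}{47}} = - \frac{47}{4523433}$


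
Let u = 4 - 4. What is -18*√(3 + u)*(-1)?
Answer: 18*√3 ≈ 31.177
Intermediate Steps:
u = 0
-18*√(3 + u)*(-1) = -18*√(3 + 0)*(-1) = -18*√3*(-1) = 18*√3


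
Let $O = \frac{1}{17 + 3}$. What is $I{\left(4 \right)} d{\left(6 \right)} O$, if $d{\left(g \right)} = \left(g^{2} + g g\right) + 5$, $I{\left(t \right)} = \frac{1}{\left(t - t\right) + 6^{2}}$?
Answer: $\frac{77}{720} \approx 0.10694$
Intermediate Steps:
$O = \frac{1}{20} \approx 0.05$
$I{\left(t \right)} = \frac{1}{36}$ ($I{\left(t \right)} = \frac{1}{0 + 36} = \frac{1}{36}$)
$d{\left(g \right)} = 5 + 2 g^{2}$ ($d{\left(g \right)} = \left(g^{2} + g^{2}\right) + 5 = 2 g^{2} + 5 = 5 + 2 g^{2}$)
$I{\left(4 \right)} d{\left(6 \right)} O = \frac{5 + 2 \cdot 6^{2}}{36} \cdot \frac{1}{20} = \frac{5 + 2 \cdot 36}{36} \cdot \frac{1}{20} = \frac{5 + 72}{36} \cdot \frac{1}{20} = \frac{1}{36} \cdot 77 \cdot \frac{1}{20} = \frac{77}{36} \cdot \frac{1}{20} = \frac{77}{720}$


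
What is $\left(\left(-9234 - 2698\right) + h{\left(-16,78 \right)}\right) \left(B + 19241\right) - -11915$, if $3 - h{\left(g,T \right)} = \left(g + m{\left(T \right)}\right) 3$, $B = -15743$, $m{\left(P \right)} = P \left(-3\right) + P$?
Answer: $-39910759$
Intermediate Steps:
$m{\left(P \right)} = - 2 P$ ($m{\left(P \right)} = - 3 P + P = - 2 P$)
$h{\left(g,T \right)} = 3 - 3 g + 6 T$ ($h{\left(g,T \right)} = 3 - \left(g - 2 T\right) 3 = 3 - \left(- 6 T + 3 g\right) = 3 + \left(- 3 g + 6 T\right) = 3 - 3 g + 6 T$)
$\left(\left(-9234 - 2698\right) + h{\left(-16,78 \right)}\right) \left(B + 19241\right) - -11915 = \left(\left(-9234 - 2698\right) + \left(3 - -48 + 6 \cdot 78\right)\right) \left(-15743 + 19241\right) - -11915 = \left(-11932 + \left(3 + 48 + 468\right)\right) 3498 + 11915 = \left(-11932 + 519\right) 3498 + 11915 = \left(-11413\right) 3498 + 11915 = -39922674 + 11915 = -39910759$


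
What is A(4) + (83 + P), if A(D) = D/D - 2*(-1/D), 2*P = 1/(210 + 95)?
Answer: 25773/305 ≈ 84.502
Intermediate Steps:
P = 1/610 (P = 1/(2*(210 + 95)) = (½)/305 = (½)*(1/305) = 1/610 ≈ 0.0016393)
A(D) = 1 + 2/D (A(D) = 1 - (-2)/D = 1 + 2/D)
A(4) + (83 + P) = (2 + 4)/4 + (83 + 1/610) = (¼)*6 + 50631/610 = 3/2 + 50631/610 = 25773/305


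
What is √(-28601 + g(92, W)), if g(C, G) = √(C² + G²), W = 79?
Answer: √(-28601 + √14705) ≈ 168.76*I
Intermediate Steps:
√(-28601 + g(92, W)) = √(-28601 + √(92² + 79²)) = √(-28601 + √(8464 + 6241)) = √(-28601 + √14705)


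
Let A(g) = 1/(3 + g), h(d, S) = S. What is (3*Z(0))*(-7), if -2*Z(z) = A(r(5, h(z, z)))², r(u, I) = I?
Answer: 7/6 ≈ 1.1667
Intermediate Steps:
Z(z) = -1/(2*(3 + z)²)
(3*Z(0))*(-7) = (3*(-1/(2*(3 + 0)²)))*(-7) = (3*(-½/3²))*(-7) = (3*(-½*⅑))*(-7) = (3*(-1/18))*(-7) = -⅙*(-7) = 7/6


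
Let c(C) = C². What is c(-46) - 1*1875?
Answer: 241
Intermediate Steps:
c(-46) - 1*1875 = (-46)² - 1*1875 = 2116 - 1875 = 241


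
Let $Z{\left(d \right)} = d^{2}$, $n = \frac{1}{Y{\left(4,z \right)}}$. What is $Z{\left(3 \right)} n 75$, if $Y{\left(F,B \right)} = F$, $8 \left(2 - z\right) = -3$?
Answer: $\frac{675}{4} \approx 168.75$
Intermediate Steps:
$z = \frac{19}{8}$ ($z = 2 - - \frac{3}{8} = 2 + \frac{3}{8} = \frac{19}{8} \approx 2.375$)
$n = \frac{1}{4} \approx 0.25$
$Z{\left(3 \right)} n 75 = 3^{2} \cdot \frac{1}{4} \cdot 75 = 9 \cdot \frac{1}{4} \cdot 75 = \frac{9}{4} \cdot 75 = \frac{675}{4}$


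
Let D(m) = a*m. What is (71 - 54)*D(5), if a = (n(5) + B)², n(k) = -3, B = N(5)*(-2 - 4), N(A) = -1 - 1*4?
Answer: 61965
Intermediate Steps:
N(A) = -5 (N(A) = -1 - 4 = -5)
B = 30 (B = -5*(-2 - 4) = -5*(-6) = 30)
a = 729 (a = (-3 + 30)² = 27² = 729)
D(m) = 729*m
(71 - 54)*D(5) = (71 - 54)*(729*5) = 17*3645 = 61965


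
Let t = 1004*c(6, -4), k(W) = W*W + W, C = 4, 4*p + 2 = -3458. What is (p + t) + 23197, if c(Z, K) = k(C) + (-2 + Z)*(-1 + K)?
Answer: 22332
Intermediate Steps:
p = -865 (p = -½ + (¼)*(-3458) = -½ - 1729/2 = -865)
k(W) = W + W² (k(W) = W² + W = W + W²)
c(Z, K) = 20 + (-1 + K)*(-2 + Z) (c(Z, K) = 4*(1 + 4) + (-2 + Z)*(-1 + K) = 4*5 + (-1 + K)*(-2 + Z) = 20 + (-1 + K)*(-2 + Z))
t = 0 (t = 1004*(22 - 1*6 - 2*(-4) - 4*6) = 1004*(22 - 6 + 8 - 24) = 1004*0 = 0)
(p + t) + 23197 = (-865 + 0) + 23197 = -865 + 23197 = 22332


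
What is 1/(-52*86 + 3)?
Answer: -1/4469 ≈ -0.00022376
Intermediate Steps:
1/(-52*86 + 3) = 1/(-4472 + 3) = 1/(-4469) = -1/4469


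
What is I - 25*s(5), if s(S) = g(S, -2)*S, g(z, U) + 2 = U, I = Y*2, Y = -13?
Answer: 474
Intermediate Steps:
I = -26 (I = -13*2 = -26)
g(z, U) = -2 + U
s(S) = -4*S (s(S) = (-2 - 2)*S = -4*S)
I - 25*s(5) = -26 - (-100)*5 = -26 - 25*(-20) = -26 + 500 = 474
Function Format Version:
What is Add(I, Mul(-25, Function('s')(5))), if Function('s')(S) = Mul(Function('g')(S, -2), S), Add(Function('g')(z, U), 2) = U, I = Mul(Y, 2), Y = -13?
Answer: 474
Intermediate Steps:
I = -26 (I = Mul(-13, 2) = -26)
Function('g')(z, U) = Add(-2, U)
Function('s')(S) = Mul(-4, S) (Function('s')(S) = Mul(Add(-2, -2), S) = Mul(-4, S))
Add(I, Mul(-25, Function('s')(5))) = Add(-26, Mul(-25, Mul(-4, 5))) = Add(-26, Mul(-25, -20)) = Add(-26, 500) = 474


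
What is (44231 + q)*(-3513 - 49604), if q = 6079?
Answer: -2672316270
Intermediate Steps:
(44231 + q)*(-3513 - 49604) = (44231 + 6079)*(-3513 - 49604) = 50310*(-53117) = -2672316270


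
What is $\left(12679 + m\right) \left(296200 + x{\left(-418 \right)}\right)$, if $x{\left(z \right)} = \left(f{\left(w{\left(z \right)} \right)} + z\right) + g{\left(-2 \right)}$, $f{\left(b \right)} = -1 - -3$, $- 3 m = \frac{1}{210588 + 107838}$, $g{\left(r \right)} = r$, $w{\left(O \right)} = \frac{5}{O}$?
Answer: $\frac{597083773308017}{159213} \approx 3.7502 \cdot 10^{9}$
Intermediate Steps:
$m = - \frac{1}{955278}$ ($m = - \frac{1}{3 \left(210588 + 107838\right)} = - \frac{1}{3 \cdot 318426} = \left(- \frac{1}{3}\right) \frac{1}{318426} = - \frac{1}{955278} \approx -1.0468 \cdot 10^{-6}$)
$f{\left(b \right)} = 2$ ($f{\left(b \right)} = -1 + 3 = 2$)
$x{\left(z \right)} = z$ ($x{\left(z \right)} = \left(2 + z\right) - 2 = z$)
$\left(12679 + m\right) \left(296200 + x{\left(-418 \right)}\right) = \left(12679 - \frac{1}{955278}\right) \left(296200 - 418\right) = \frac{12111969761}{955278} \cdot 295782 = \frac{597083773308017}{159213}$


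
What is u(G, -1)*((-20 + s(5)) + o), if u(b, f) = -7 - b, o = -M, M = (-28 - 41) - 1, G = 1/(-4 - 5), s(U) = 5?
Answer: -3410/9 ≈ -378.89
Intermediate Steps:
G = -⅑ (G = 1/(-9) = -⅑ ≈ -0.11111)
M = -70 (M = -69 - 1 = -70)
o = 70 (o = -1*(-70) = 70)
u(G, -1)*((-20 + s(5)) + o) = (-7 - 1*(-⅑))*((-20 + 5) + 70) = (-7 + ⅑)*(-15 + 70) = -62/9*55 = -3410/9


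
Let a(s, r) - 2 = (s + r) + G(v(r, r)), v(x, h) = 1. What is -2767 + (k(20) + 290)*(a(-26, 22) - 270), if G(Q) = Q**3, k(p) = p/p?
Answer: -81628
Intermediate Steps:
k(p) = 1
a(s, r) = 3 + r + s (a(s, r) = 2 + ((s + r) + 1**3) = 2 + ((r + s) + 1) = 2 + (1 + r + s) = 3 + r + s)
-2767 + (k(20) + 290)*(a(-26, 22) - 270) = -2767 + (1 + 290)*((3 + 22 - 26) - 270) = -2767 + 291*(-1 - 270) = -2767 + 291*(-271) = -2767 - 78861 = -81628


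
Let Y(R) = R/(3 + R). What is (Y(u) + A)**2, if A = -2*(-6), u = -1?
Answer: 529/4 ≈ 132.25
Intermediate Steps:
A = 12
(Y(u) + A)**2 = (-1/(3 - 1) + 12)**2 = (-1/2 + 12)**2 = (23/2)**2 = 529/4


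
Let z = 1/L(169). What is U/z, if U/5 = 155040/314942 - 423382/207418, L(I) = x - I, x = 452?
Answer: -2105492680595/960656467 ≈ -2191.7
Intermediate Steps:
L(I) = 452 - I
U = -7439903465/960656467 (U = 5*(155040/314942 - 423382/207418) = 5*(155040*(1/314942) - 423382*1/207418) = 5*(4560/9263 - 211691/103709) = 5*(-1487980693/960656467) = -7439903465/960656467 ≈ -7.7446)
z = 1/283 (z = 1/(452 - 1*169) = 1/(452 - 169) = 1/283 ≈ 0.0035336)
U/z = -7439903465/(960656467*1/283) = -7439903465/960656467*283 = -2105492680595/960656467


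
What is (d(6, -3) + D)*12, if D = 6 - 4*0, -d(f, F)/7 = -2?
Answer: 240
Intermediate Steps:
d(f, F) = 14 (d(f, F) = -7*(-2) = 14)
D = 6 (D = 6 - 1*0 = 6 + 0 = 6)
(d(6, -3) + D)*12 = (14 + 6)*12 = 20*12 = 240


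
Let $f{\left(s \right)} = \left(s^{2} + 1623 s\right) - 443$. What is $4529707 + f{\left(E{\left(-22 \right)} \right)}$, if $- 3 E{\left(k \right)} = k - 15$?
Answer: $\frac{40944898}{9} \approx 4.5494 \cdot 10^{6}$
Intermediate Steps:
$E{\left(k \right)} = 5 - \frac{k}{3}$ ($E{\left(k \right)} = - \frac{k - 15}{3} = - \frac{-15 + k}{3} = 5 - \frac{k}{3}$)
$f{\left(s \right)} = -443 + s^{2} + 1623 s$
$4529707 + f{\left(E{\left(-22 \right)} \right)} = 4529707 + \left(-443 + \left(5 - - \frac{22}{3}\right)^{2} + 1623 \left(5 - - \frac{22}{3}\right)\right) = 4529707 + \left(-443 + \left(5 + \frac{22}{3}\right)^{2} + 1623 \left(5 + \frac{22}{3}\right)\right) = 4529707 + \left(-443 + \left(\frac{37}{3}\right)^{2} + 1623 \cdot \frac{37}{3}\right) = 4529707 + \left(-443 + \frac{1369}{9} + 20017\right) = 4529707 + \frac{177535}{9} = \frac{40944898}{9}$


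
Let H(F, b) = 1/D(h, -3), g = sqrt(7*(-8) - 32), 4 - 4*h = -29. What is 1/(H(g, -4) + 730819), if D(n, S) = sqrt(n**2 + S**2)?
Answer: 901099827/658540874468297 - 12*sqrt(137)/658540874468297 ≈ 1.3683e-6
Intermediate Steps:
h = 33/4 (h = 1 - 1/4*(-29) = 1 + 29/4 = 33/4 ≈ 8.2500)
D(n, S) = sqrt(S**2 + n**2)
g = 2*I*sqrt(22) (g = sqrt(-56 - 32) = sqrt(-88) = 2*I*sqrt(22) ≈ 9.3808*I)
H(F, b) = 4*sqrt(137)/411 (H(F, b) = 1/(sqrt((-3)**2 + (33/4)**2)) = 1/(sqrt(9 + 1089/16)) = 1/(sqrt(1233/16)) = 1/(3*sqrt(137)/4) = 4*sqrt(137)/411)
1/(H(g, -4) + 730819) = 1/(4*sqrt(137)/411 + 730819) = 1/(730819 + 4*sqrt(137)/411)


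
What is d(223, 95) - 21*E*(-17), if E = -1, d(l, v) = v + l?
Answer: -39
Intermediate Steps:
d(l, v) = l + v
d(223, 95) - 21*E*(-17) = (223 + 95) - 21*(-1)*(-17) = 318 - (-21)*(-17) = 318 - 1*357 = 318 - 357 = -39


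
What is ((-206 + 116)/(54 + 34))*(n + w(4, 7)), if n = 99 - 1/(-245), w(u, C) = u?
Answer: -56781/539 ≈ -105.35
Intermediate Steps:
n = 24256/245 (n = 99 - 1*(-1/245) = 99 + 1/245 = 24256/245 ≈ 99.004)
((-206 + 116)/(54 + 34))*(n + w(4, 7)) = ((-206 + 116)/(54 + 34))*(24256/245 + 4) = -90/88*(25236/245) = -90*1/88*(25236/245) = -45/44*25236/245 = -56781/539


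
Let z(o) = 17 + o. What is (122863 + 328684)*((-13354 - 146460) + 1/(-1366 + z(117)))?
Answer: -88905472193403/1232 ≈ -7.2164e+10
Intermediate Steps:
(122863 + 328684)*((-13354 - 146460) + 1/(-1366 + z(117))) = (122863 + 328684)*((-13354 - 146460) + 1/(-1366 + (17 + 117))) = 451547*(-159814 + 1/(-1366 + 134)) = 451547*(-159814 + 1/(-1232)) = 451547*(-159814 - 1/1232) = 451547*(-196890849/1232) = -88905472193403/1232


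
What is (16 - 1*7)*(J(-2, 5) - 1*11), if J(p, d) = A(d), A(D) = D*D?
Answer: 126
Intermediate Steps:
A(D) = D²
J(p, d) = d²
(16 - 1*7)*(J(-2, 5) - 1*11) = (16 - 1*7)*(5² - 1*11) = (16 - 7)*(25 - 11) = 9*14 = 126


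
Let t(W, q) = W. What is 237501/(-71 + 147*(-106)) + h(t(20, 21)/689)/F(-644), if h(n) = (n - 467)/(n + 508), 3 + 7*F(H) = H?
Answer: -4886524088041/322267811792 ≈ -15.163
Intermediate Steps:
F(H) = -3/7 + H/7
h(n) = (-467 + n)/(508 + n)
237501/(-71 + 147*(-106)) + h(t(20, 21)/689)/F(-644) = 237501/(-71 + 147*(-106)) + ((-467 + 20/689)/(508 + 20/689))/(-3/7 + (⅐)*(-644)) = 237501/(-71 - 15582) + ((-467 + 20*(1/689))/(508 + 20*(1/689)))/(-3/7 - 92) = 237501/(-15653) + ((-467 + 20/689)/(508 + 20/689))/(-647/7) = 237501*(-1/15653) + (-321743/689/(350032/689))*(-7/647) = -21591/1423 + ((689/350032)*(-321743/689))*(-7/647) = -21591/1423 - 321743/350032*(-7/647) = -21591/1423 + 2252201/226470704 = -4886524088041/322267811792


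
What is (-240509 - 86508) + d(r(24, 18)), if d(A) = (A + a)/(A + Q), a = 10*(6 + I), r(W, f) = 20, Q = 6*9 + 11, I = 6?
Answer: -5559261/17 ≈ -3.2702e+5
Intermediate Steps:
Q = 65 (Q = 54 + 11 = 65)
a = 120 (a = 10*(6 + 6) = 10*12 = 120)
d(A) = (120 + A)/(65 + A) (d(A) = (A + 120)/(A + 65) = (120 + A)/(65 + A))
(-240509 - 86508) + d(r(24, 18)) = (-240509 - 86508) + (120 + 20)/(65 + 20) = -327017 + 140/85 = -327017 + (1/85)*140 = -327017 + 28/17 = -5559261/17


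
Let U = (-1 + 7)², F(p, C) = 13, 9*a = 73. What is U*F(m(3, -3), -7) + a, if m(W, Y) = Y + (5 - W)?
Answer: 4285/9 ≈ 476.11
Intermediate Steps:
m(W, Y) = 5 + Y - W
a = 73/9 (a = (⅑)*73 = 73/9 ≈ 8.1111)
U = 36 (U = 6² = 36)
U*F(m(3, -3), -7) + a = 36*13 + 73/9 = 468 + 73/9 = 4285/9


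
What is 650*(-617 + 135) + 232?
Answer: -313068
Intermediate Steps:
650*(-617 + 135) + 232 = 650*(-482) + 232 = -313300 + 232 = -313068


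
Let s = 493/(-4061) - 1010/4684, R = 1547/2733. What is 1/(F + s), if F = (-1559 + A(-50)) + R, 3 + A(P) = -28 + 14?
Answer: -25993185846/40959307978045 ≈ -0.00063461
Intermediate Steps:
R = 1547/2733 (R = 1547*(1/2733) = 1547/2733 ≈ 0.56604)
A(P) = -17 (A(P) = -3 + (-28 + 14) = -3 - 14 = -17)
s = -3205411/9510862 (s = 493*(-1/4061) - 1010*1/4684 = -493/4061 - 505/2342 = -3205411/9510862 ≈ -0.33703)
F = -4305661/2733 (F = (-1559 - 17) + 1547/2733 = -1576 + 1547/2733 = -4305661/2733 ≈ -1575.4)
1/(F + s) = 1/(-4305661/2733 - 3205411/9510862) = 1/(-40959307978045/25993185846) = -25993185846/40959307978045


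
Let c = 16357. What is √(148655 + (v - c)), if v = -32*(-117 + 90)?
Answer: √133162 ≈ 364.91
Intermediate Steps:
v = 864 (v = -32*(-27) = 864)
√(148655 + (v - c)) = √(148655 + (864 - 1*16357)) = √(148655 + (864 - 16357)) = √(148655 - 15493) = √133162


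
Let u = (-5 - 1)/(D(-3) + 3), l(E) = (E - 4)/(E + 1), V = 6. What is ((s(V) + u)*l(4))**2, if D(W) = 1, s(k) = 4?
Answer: 0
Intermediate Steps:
l(E) = (-4 + E)/(1 + E)
u = -3/2 (u = (-5 - 1)/(1 + 3) = -6/4 = -6*1/4 = -3/2 ≈ -1.5000)
((s(V) + u)*l(4))**2 = ((4 - 3/2)*((-4 + 4)/(1 + 4)))**2 = (5*(0/5)/2)**2 = (5*((1/5)*0)/2)**2 = ((5/2)*0)**2 = 0**2 = 0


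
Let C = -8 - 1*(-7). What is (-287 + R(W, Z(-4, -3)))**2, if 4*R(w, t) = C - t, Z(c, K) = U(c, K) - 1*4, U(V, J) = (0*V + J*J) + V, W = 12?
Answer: 330625/4 ≈ 82656.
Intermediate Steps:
U(V, J) = V + J**2 (U(V, J) = (0 + J**2) + V = J**2 + V = V + J**2)
C = -1 (C = -8 + 7 = -1)
Z(c, K) = -4 + c + K**2 (Z(c, K) = (c + K**2) - 1*4 = (c + K**2) - 4 = -4 + c + K**2)
R(w, t) = -1/4 - t/4 (R(w, t) = (-1 - t)/4 = -1/4 - t/4)
(-287 + R(W, Z(-4, -3)))**2 = (-287 + (-1/4 - (-4 - 4 + (-3)**2)/4))**2 = (-287 + (-1/4 - (-4 - 4 + 9)/4))**2 = (-287 + (-1/4 - 1/4*1))**2 = (-287 + (-1/4 - 1/4))**2 = (-287 - 1/2)**2 = (-575/2)**2 = 330625/4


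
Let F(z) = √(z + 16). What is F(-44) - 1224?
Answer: -1224 + 2*I*√7 ≈ -1224.0 + 5.2915*I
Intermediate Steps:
F(z) = √(16 + z)
F(-44) - 1224 = √(16 - 44) - 1224 = √(-28) - 1224 = 2*I*√7 - 1224 = -1224 + 2*I*√7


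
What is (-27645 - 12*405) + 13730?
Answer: -18775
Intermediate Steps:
(-27645 - 12*405) + 13730 = (-27645 - 4860) + 13730 = -32505 + 13730 = -18775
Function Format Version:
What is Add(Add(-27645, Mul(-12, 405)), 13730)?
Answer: -18775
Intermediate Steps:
Add(Add(-27645, Mul(-12, 405)), 13730) = Add(Add(-27645, -4860), 13730) = Add(-32505, 13730) = -18775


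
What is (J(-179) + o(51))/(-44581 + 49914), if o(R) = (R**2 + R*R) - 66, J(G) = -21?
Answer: 5115/5333 ≈ 0.95912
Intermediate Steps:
o(R) = -66 + 2*R**2 (o(R) = (R**2 + R**2) - 66 = 2*R**2 - 66 = -66 + 2*R**2)
(J(-179) + o(51))/(-44581 + 49914) = (-21 + (-66 + 2*51**2))/(-44581 + 49914) = (-21 + (-66 + 2*2601))/5333 = (-21 + (-66 + 5202))*(1/5333) = (-21 + 5136)*(1/5333) = 5115*(1/5333) = 5115/5333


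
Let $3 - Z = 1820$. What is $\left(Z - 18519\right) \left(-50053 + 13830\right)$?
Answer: $736630928$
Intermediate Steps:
$Z = -1817$ ($Z = 3 - 1820 = -1817$)
$\left(Z - 18519\right) \left(-50053 + 13830\right) = \left(-1817 - 18519\right) \left(-50053 + 13830\right) = \left(-20336\right) \left(-36223\right) = 736630928$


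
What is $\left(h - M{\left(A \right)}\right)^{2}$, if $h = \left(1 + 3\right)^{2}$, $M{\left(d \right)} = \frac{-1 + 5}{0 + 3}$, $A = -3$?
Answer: $\frac{1936}{9} \approx 215.11$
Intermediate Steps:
$M{\left(d \right)} = \frac{4}{3}$
$h = 16$ ($h = 4^{2} = 16$)
$\left(h - M{\left(A \right)}\right)^{2} = \left(16 - \frac{4}{3}\right)^{2} = \left(\frac{44}{3}\right)^{2} = \frac{1936}{9}$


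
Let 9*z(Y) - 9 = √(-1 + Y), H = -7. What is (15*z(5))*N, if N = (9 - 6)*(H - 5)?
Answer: -660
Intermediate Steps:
z(Y) = 1 + √(-1 + Y)/9
N = -36 (N = (9 - 6)*(-7 - 5) = 3*(-12) = -36)
(15*z(5))*N = (15*(1 + √(-1 + 5)/9))*(-36) = (15*(1 + √4/9))*(-36) = (15*(1 + (⅑)*2))*(-36) = (15*(1 + 2/9))*(-36) = (15*(11/9))*(-36) = (55/3)*(-36) = -660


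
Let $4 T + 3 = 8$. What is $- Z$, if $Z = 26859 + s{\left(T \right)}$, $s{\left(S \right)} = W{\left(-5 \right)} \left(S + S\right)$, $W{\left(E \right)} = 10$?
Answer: $-26884$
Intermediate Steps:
$T = \frac{5}{4}$ ($T = - \frac{3}{4} + \frac{1}{4} \cdot 8 = - \frac{3}{4} + 2 = \frac{5}{4} \approx 1.25$)
$s{\left(S \right)} = 20 S$ ($s{\left(S \right)} = 10 \left(S + S\right) = 10 \cdot 2 S = 20 S$)
$Z = 26884$ ($Z = 26859 + 20 \cdot \frac{5}{4} = 26859 + 25 = 26884$)
$- Z = \left(-1\right) 26884 = -26884$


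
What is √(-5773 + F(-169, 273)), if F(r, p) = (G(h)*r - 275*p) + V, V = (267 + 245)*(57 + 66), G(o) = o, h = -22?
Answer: I*√14154 ≈ 118.97*I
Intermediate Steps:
V = 62976 (V = 512*123 = 62976)
F(r, p) = 62976 - 275*p - 22*r (F(r, p) = (-22*r - 275*p) + 62976 = (-275*p - 22*r) + 62976 = 62976 - 275*p - 22*r)
√(-5773 + F(-169, 273)) = √(-5773 + (62976 - 275*273 - 22*(-169))) = √(-5773 + (62976 - 75075 + 3718)) = √(-5773 - 8381) = √(-14154) = I*√14154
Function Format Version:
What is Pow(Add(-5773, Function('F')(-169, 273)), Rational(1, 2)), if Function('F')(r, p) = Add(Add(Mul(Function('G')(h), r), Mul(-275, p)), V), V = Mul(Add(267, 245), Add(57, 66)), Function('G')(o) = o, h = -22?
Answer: Mul(I, Pow(14154, Rational(1, 2))) ≈ Mul(118.97, I)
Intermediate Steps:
V = 62976 (V = Mul(512, 123) = 62976)
Function('F')(r, p) = Add(62976, Mul(-275, p), Mul(-22, r)) (Function('F')(r, p) = Add(Add(Mul(-22, r), Mul(-275, p)), 62976) = Add(Add(Mul(-275, p), Mul(-22, r)), 62976) = Add(62976, Mul(-275, p), Mul(-22, r)))
Pow(Add(-5773, Function('F')(-169, 273)), Rational(1, 2)) = Pow(Add(-5773, Add(62976, Mul(-275, 273), Mul(-22, -169))), Rational(1, 2)) = Pow(Add(-5773, Add(62976, -75075, 3718)), Rational(1, 2)) = Pow(Add(-5773, -8381), Rational(1, 2)) = Pow(-14154, Rational(1, 2)) = Mul(I, Pow(14154, Rational(1, 2)))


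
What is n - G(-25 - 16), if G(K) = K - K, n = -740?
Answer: -740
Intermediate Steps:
G(K) = 0
n - G(-25 - 16) = -740 - 1*0 = -740 + 0 = -740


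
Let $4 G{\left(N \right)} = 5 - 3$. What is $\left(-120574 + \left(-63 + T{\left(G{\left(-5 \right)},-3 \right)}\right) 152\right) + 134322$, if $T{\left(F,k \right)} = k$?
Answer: $3716$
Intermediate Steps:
$G{\left(N \right)} = \frac{1}{2}$ ($G{\left(N \right)} = \frac{5 - 3}{4} = \frac{1}{4} \cdot 2 = \frac{1}{2}$)
$\left(-120574 + \left(-63 + T{\left(G{\left(-5 \right)},-3 \right)}\right) 152\right) + 134322 = \left(-120574 + \left(-63 - 3\right) 152\right) + 134322 = \left(-120574 - 10032\right) + 134322 = -130606 + 134322 = 3716$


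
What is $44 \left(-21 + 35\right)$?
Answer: $616$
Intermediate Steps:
$44 \left(-21 + 35\right) = 44 \cdot 14 = 616$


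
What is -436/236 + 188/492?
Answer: -10634/7257 ≈ -1.4653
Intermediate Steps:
-436/236 + 188/492 = -436*1/236 + 188*(1/492) = -109/59 + 47/123 = -10634/7257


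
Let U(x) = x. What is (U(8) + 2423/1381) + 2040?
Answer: 2830711/1381 ≈ 2049.8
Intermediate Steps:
(U(8) + 2423/1381) + 2040 = (8 + 2423/1381) + 2040 = 13471/1381 + 2040 = 2830711/1381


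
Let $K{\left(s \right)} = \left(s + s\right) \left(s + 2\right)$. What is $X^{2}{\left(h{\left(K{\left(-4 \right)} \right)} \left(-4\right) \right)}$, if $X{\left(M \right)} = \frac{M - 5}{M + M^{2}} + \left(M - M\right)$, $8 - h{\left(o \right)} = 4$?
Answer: $\frac{49}{6400} \approx 0.0076562$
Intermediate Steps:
$K{\left(s \right)} = 2 s \left(2 + s\right)$
$h{\left(o \right)} = 4$ ($h{\left(o \right)} = 8 - 4 = 4$)
$X{\left(M \right)} = \frac{-5 + M}{M + M^{2}}$ ($X{\left(M \right)} = \frac{-5 + M}{M + M^{2}} + 0 = \frac{-5 + M}{M + M^{2}}$)
$X^{2}{\left(h{\left(K{\left(-4 \right)} \right)} \left(-4\right) \right)} = \left(\frac{-5 + 4 \left(-4\right)}{4 \left(-4\right) \left(1 + 4 \left(-4\right)\right)}\right)^{2} = \left(\frac{-5 - 16}{\left(-16\right) \left(1 - 16\right)}\right)^{2} = \left(\left(- \frac{1}{16}\right) \frac{1}{-15} \left(-21\right)\right)^{2} = \left(\left(- \frac{1}{16}\right) \left(- \frac{1}{15}\right) \left(-21\right)\right)^{2} = \left(- \frac{7}{80}\right)^{2} = \frac{49}{6400}$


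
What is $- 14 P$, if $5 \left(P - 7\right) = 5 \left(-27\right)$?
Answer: $280$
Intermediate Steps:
$P = -20$ ($P = 7 + \frac{5 \left(-27\right)}{5} = 7 + \frac{1}{5} \left(-135\right) = 7 - 27 = -20$)
$- 14 P = \left(-14\right) \left(-20\right) = 280$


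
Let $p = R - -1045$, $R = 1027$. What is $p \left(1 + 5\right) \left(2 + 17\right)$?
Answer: $236208$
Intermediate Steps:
$p = 2072$ ($p = 1027 - -1045 = 1027 + 1045 = 2072$)
$p \left(1 + 5\right) \left(2 + 17\right) = 2072 \left(1 + 5\right) \left(2 + 17\right) = 2072 \cdot 6 \cdot 19 = 2072 \cdot 114 = 236208$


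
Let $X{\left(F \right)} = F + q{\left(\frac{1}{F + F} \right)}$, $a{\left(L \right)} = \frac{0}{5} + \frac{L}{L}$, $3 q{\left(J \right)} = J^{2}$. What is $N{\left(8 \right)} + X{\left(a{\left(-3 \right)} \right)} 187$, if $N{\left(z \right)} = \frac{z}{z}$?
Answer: $\frac{2443}{12} \approx 203.58$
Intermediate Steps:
$q{\left(J \right)} = \frac{J^{2}}{3}$
$a{\left(L \right)} = 1$ ($a{\left(L \right)} = 0 \cdot \frac{1}{5} + 1 = 0 + 1 = 1$)
$N{\left(z \right)} = 1$
$X{\left(F \right)} = F + \frac{1}{12 F^{2}}$ ($X{\left(F \right)} = F + \frac{\left(\frac{1}{F + F}\right)^{2}}{3} = F + \frac{\left(\frac{1}{2 F}\right)^{2}}{3} = F + \frac{\frac{1}{4} \frac{1}{F^{2}}}{3} = F + \frac{1}{12 F^{2}}$)
$N{\left(8 \right)} + X{\left(a{\left(-3 \right)} \right)} 187 = 1 + \left(1 + \frac{1}{12 \cdot 1}\right) 187 = 1 + \left(1 + \frac{1}{12} \cdot 1\right) 187 = 1 + \left(1 + \frac{1}{12}\right) 187 = 1 + \frac{13}{12} \cdot 187 = 1 + \frac{2431}{12} = \frac{2443}{12}$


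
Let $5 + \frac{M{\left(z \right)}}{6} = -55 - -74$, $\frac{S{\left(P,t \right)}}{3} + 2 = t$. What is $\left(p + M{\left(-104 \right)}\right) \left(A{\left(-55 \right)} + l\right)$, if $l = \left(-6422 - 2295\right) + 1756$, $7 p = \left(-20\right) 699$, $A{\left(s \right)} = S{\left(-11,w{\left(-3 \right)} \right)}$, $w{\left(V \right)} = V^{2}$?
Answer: $\frac{92940480}{7} \approx 1.3277 \cdot 10^{7}$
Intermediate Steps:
$S{\left(P,t \right)} = -6 + 3 t$
$M{\left(z \right)} = 84$ ($M{\left(z \right)} = -30 + 6 \left(-55 - -74\right) = -30 + 6 \left(-55 + 74\right) = -30 + 6 \cdot 19 = -30 + 114 = 84$)
$A{\left(s \right)} = 21$ ($A{\left(s \right)} = -6 + 3 \left(-3\right)^{2} = -6 + 3 \cdot 9 = -6 + 27 = 21$)
$p = - \frac{13980}{7}$ ($p = \frac{\left(-20\right) 699}{7} = \frac{1}{7} \left(-13980\right) = - \frac{13980}{7} \approx -1997.1$)
$l = -6961$ ($l = -8717 + 1756 = -6961$)
$\left(p + M{\left(-104 \right)}\right) \left(A{\left(-55 \right)} + l\right) = \left(- \frac{13980}{7} + 84\right) \left(21 - 6961\right) = \left(- \frac{13392}{7}\right) \left(-6940\right) = \frac{92940480}{7}$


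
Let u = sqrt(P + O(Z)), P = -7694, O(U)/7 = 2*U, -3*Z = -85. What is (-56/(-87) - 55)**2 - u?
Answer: 22363441/7569 - 2*I*sqrt(16419)/3 ≈ 2954.6 - 85.424*I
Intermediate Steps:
Z = 85/3 (Z = -1/3*(-85) = 85/3 ≈ 28.333)
O(U) = 14*U (O(U) = 7*(2*U) = 14*U)
u = 2*I*sqrt(16419)/3 (u = sqrt(-7694 + 14*(85/3)) = sqrt(-7694 + 1190/3) = sqrt(-21892/3) = 2*I*sqrt(16419)/3 ≈ 85.424*I)
(-56/(-87) - 55)**2 - u = (-56/(-87) - 55)**2 - 2*I*sqrt(16419)/3 = (-56*(-1/87) - 55)**2 - 2*I*sqrt(16419)/3 = (56/87 - 55)**2 - 2*I*sqrt(16419)/3 = (-4729/87)**2 - 2*I*sqrt(16419)/3 = 22363441/7569 - 2*I*sqrt(16419)/3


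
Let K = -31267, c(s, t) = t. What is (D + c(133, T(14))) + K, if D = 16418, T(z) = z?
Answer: -14835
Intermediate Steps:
(D + c(133, T(14))) + K = (16418 + 14) - 31267 = 16432 - 31267 = -14835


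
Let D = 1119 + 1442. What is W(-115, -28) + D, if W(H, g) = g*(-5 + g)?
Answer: 3485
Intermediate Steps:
D = 2561
W(-115, -28) + D = -28*(-5 - 28) + 2561 = -28*(-33) + 2561 = 924 + 2561 = 3485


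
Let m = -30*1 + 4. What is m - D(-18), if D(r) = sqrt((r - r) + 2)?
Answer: -26 - sqrt(2) ≈ -27.414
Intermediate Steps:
D(r) = sqrt(2) (D(r) = sqrt(0 + 2) = sqrt(2))
m = -26 (m = -30 + 4 = -26)
m - D(-18) = -26 - sqrt(2)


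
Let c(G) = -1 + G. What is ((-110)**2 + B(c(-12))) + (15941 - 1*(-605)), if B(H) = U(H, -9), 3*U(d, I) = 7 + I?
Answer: 85936/3 ≈ 28645.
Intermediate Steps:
U(d, I) = 7/3 + I/3 (U(d, I) = (7 + I)/3 = 7/3 + I/3)
B(H) = -2/3 (B(H) = 7/3 + (1/3)*(-9) = 7/3 - 3 = -2/3)
((-110)**2 + B(c(-12))) + (15941 - 1*(-605)) = ((-110)**2 - 2/3) + (15941 - 1*(-605)) = (12100 - 2/3) + (15941 + 605) = 36298/3 + 16546 = 85936/3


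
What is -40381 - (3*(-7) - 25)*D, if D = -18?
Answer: -41209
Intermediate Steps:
-40381 - (3*(-7) - 25)*D = -40381 - (3*(-7) - 25)*(-18) = -40381 - (-21 - 25)*(-18) = -40381 - (-46)*(-18) = -40381 - 1*828 = -40381 - 828 = -41209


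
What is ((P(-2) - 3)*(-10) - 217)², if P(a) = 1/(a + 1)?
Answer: 31329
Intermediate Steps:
P(a) = 1/(1 + a)
((P(-2) - 3)*(-10) - 217)² = ((1/(1 - 2) - 3)*(-10) - 217)² = ((1/(-1) - 3)*(-10) - 217)² = ((-1 - 3)*(-10) - 217)² = (-4*(-10) - 217)² = (40 - 217)² = (-177)² = 31329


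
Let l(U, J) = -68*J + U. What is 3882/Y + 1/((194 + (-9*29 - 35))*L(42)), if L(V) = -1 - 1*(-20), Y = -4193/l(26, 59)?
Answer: 29987933383/8126034 ≈ 3690.4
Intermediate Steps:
l(U, J) = U - 68*J
Y = 4193/3986 (Y = -4193/(26 - 68*59) = -4193/(26 - 4012) = -4193/(-3986) = -4193*(-1/3986) = 4193/3986 ≈ 1.0519)
L(V) = 19 (L(V) = -1 + 20 = 19)
3882/Y + 1/((194 + (-9*29 - 35))*L(42)) = 3882/(4193/3986) + 1/((194 + (-9*29 - 35))*19) = 3882*(3986/4193) + (1/19)/(194 + (-261 - 35)) = 15473652/4193 + (1/19)/(194 - 296) = 15473652/4193 + (1/19)/(-102) = 15473652/4193 - 1/102*1/19 = 15473652/4193 - 1/1938 = 29987933383/8126034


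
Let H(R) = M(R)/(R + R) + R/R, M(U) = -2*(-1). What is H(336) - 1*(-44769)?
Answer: 15042721/336 ≈ 44770.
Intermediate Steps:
M(U) = 2
H(R) = 1 + 1/R (H(R) = 2/(R + R) + R/R = 2/((2*R)) + 1 = 2*(1/(2*R)) + 1 = 1/R + 1 = 1 + 1/R)
H(336) - 1*(-44769) = (1 + 336)/336 - 1*(-44769) = (1/336)*337 + 44769 = 337/336 + 44769 = 15042721/336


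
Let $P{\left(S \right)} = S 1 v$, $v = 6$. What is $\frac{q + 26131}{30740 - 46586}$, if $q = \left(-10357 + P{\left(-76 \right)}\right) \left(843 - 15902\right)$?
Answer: $- \frac{27143183}{2641} \approx -10278.0$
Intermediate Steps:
$P{\left(S \right)} = 6 S$ ($P{\left(S \right)} = S 1 \cdot 6 = S 6 = 6 S$)
$q = 162832967$ ($q = \left(-10357 + 6 \left(-76\right)\right) \left(843 - 15902\right) = \left(-10357 - 456\right) \left(-15059\right) = \left(-10813\right) \left(-15059\right) = 162832967$)
$\frac{q + 26131}{30740 - 46586} = \frac{162832967 + 26131}{30740 - 46586} = \frac{162859098}{-15846} = 162859098 \left(- \frac{1}{15846}\right) = - \frac{27143183}{2641}$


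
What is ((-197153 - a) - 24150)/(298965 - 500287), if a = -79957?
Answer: 70673/100661 ≈ 0.70209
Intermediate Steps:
((-197153 - a) - 24150)/(298965 - 500287) = ((-197153 - 1*(-79957)) - 24150)/(298965 - 500287) = ((-197153 + 79957) - 24150)/(-201322) = (-117196 - 24150)*(-1/201322) = -141346*(-1/201322) = 70673/100661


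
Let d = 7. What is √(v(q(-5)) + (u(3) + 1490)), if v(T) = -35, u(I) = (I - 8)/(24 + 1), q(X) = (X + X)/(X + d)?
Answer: √36370/5 ≈ 38.142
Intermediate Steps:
q(X) = 2*X/(7 + X) (q(X) = (X + X)/(X + 7) = (2*X)/(7 + X) = 2*X/(7 + X))
u(I) = -8/25 + I/25 (u(I) = (-8 + I)/25 = (-8 + I)*(1/25) = -8/25 + I/25)
√(v(q(-5)) + (u(3) + 1490)) = √(-35 + ((-8/25 + (1/25)*3) + 1490)) = √(-35 + ((-8/25 + 3/25) + 1490)) = √(-35 + (-⅕ + 1490)) = √(-35 + 7449/5) = √(7274/5) = √36370/5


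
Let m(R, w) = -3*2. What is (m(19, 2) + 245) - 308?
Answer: -69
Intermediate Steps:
m(R, w) = -6
(m(19, 2) + 245) - 308 = (-6 + 245) - 308 = 239 - 308 = -69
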